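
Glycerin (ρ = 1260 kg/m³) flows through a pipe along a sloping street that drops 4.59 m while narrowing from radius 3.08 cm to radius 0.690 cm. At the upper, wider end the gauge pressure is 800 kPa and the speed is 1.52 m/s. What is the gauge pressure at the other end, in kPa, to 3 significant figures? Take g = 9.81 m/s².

Mass conservation (A₁v₁ = A₂v₂) gives v₂ = 1.52 × 29.8/1.50 = 30.3 m/s.
Applying Bernoulli between the two ends and solving for P₂: P₂ = P₁ + ½ρ(v₁² − v₂²) − ρgΔh.
P₂ = 800000 + ½·1260·(1.52² − 30.3²) − 1260·9.81·(−4.59) = 800000 + (-576000) − (-56700) = 280000 Pa.

P₂ = 280 kPa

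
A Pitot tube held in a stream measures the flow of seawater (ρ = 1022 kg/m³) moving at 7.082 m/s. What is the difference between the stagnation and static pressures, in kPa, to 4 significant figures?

At the stagnation point the flow is brought to rest, so Bernoulli gives P_stag − P_static = ½ρv².
ΔP = ½·1022·7.082² = 25630 Pa.

25.63 kPa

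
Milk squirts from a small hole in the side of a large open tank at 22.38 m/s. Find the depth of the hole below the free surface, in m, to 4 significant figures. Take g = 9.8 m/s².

h = 25.55 m

Torricelli: v = √(2gh), so h = v²/(2g).
h = 22.38²/(2·9.8) = 500.9/19.60 = 25.55 m.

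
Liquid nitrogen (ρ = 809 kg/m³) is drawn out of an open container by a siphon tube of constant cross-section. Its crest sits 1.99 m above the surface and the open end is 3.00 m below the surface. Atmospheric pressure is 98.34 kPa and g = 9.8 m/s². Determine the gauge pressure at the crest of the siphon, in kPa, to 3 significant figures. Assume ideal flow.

Bernoulli surface→outlet gives ½v² = g·h_out, so v = √(2·9.8·3.00) = 7.67 m/s.
With constant cross-section the crest speed equals v; applying Bernoulli from the surface up to the crest, P_top = P_atm − ½ρv² − ρg·h_top.
P_top = 98340 − ½·809·7.67² − 809·9.8·1.99 = 58800 Pa. So P_gauge = P_top − P_atm = -39600 Pa.

P_gauge ≈ -39.6 kPa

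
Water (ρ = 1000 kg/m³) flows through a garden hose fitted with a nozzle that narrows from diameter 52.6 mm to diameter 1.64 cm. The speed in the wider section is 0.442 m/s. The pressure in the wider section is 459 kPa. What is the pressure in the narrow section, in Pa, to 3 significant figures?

The volume flow rate is constant, so v₂ = (A₁/A₂)v₁ = (21.7/2.11)·0.442 = 4.55 m/s.
The pipe is horizontal, so Bernoulli reduces to P₁ + ½ρv₁² = P₂ + ½ρv₂².
P₂ = P₁ − ½ρ(v₂² − v₁²) = 459000 − ½·1000·(4.55² − 0.442²) = 459000 − 10200 = 449000 Pa.

P₂ ≈ 449000 Pa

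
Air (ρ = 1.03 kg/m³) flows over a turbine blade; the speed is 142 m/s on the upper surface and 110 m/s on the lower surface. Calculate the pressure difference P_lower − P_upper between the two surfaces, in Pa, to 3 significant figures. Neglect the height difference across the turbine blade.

ΔP ≈ 4150 Pa

Bernoulli (same height): P_lower − P_upper = ½ρ(v_upper² − v_lower²).
ΔP = ½·1.03·(142² − 110²) = 4150 Pa.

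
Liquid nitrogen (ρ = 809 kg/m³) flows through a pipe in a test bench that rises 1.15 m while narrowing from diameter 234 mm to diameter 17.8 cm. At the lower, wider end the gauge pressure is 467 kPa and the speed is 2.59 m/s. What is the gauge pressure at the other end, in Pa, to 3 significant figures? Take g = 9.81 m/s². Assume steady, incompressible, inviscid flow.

452000 Pa

The volume flow rate is constant, so v₂ = (A₁/A₂)v₁ = (430/249)·2.59 = 4.48 m/s.
Energy conservation along the streamline gives P₂ = P₁ − ½ρ(v₂² − v₁²) − ρg(h₂ − h₁).
P₂ = 467000 + ½·809·(2.59² − 4.48²) − 809·9.81·(+1.15) = 467000 + (-5390) − (9130) = 452000 Pa.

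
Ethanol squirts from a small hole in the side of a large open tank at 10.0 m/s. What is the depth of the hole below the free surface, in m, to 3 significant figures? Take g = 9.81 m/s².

h ≈ 5.10 m

Torricelli: v = √(2gh), so h = v²/(2g).
h = 10.0²/(2·9.81) = 100/19.62 = 5.10 m.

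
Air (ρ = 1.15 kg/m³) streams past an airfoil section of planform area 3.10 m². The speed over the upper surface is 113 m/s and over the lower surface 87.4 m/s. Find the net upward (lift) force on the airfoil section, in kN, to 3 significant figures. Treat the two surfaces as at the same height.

F ≈ 9.14 kN

With equal heights on the two surfaces, Bernoulli gives P_lower − P_upper = ½ρ(v_upper² − v_lower²).
ΔP = ½·1.15·(113² − 87.4²) = 2950 Pa.
Lift = ΔP · A = 2950 × 3.10 = 9140 N.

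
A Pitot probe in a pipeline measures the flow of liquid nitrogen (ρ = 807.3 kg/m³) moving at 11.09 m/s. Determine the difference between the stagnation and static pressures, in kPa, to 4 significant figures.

Bernoulli between the free stream and the stagnation point: ½ρv² = P_stag − P_static.
ΔP = ½·807.3·11.09² = 49640 Pa.

ΔP ≈ 49.64 kPa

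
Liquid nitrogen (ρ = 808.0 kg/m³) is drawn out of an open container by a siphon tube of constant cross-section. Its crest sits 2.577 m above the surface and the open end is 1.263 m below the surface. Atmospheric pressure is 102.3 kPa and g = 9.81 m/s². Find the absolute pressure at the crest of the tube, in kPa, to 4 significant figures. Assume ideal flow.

P_top ≈ 71.86 kPa

The outlet speed comes from Torricelli: v = √(2g·1.263) = 4.978 m/s.
With constant cross-section the crest speed equals v; applying Bernoulli from the surface up to the crest, P_top = P_atm − ½ρv² − ρg·h_top.
P_top = 102300 − ½·808.0·4.978² − 808.0·9.81·2.577 = 71860 Pa.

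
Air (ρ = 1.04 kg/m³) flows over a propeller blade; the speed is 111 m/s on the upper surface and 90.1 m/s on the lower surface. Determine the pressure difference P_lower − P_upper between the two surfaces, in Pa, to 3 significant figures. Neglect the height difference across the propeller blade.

With negligible Δh, P + ½ρv² is constant, so P_low − P_up = ½ρ(v_up² − v_low²).
ΔP = ½·1.04·(111² − 90.1²) = 2190 Pa.

ΔP = 2190 Pa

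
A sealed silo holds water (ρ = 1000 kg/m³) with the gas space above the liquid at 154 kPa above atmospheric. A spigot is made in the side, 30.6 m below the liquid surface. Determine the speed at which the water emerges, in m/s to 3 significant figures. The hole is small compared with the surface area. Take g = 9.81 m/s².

v ≈ 30.1 m/s

Take point 1 at the surface (v₁ ≈ 0) and point 2 at the hole (at atmospheric pressure). Bernoulli: P₁ + ρg h = P_atm + ½ρv₂².
With P₁ − P_atm = 154000 Pa, v₂ = √(2gh + 2ΔP/ρ) = √(2·9.81·30.6 + 2·154000/1000) = 30.1 m/s.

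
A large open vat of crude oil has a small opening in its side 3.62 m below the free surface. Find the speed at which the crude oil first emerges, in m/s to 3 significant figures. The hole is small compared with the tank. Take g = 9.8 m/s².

Torricelli's result v = √(2gh) gives v = √(2·9.8·3.62) = 8.42 m/s.

v ≈ 8.42 m/s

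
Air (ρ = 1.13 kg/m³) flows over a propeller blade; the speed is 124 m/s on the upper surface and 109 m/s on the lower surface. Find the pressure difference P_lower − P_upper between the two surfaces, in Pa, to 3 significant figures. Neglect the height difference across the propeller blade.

ΔP = 1970 Pa

The pressure is lower where the speed is higher: ΔP = ½ρ(v_up² − v_low²).
ΔP = ½·1.13·(124² − 109²) = 1970 Pa.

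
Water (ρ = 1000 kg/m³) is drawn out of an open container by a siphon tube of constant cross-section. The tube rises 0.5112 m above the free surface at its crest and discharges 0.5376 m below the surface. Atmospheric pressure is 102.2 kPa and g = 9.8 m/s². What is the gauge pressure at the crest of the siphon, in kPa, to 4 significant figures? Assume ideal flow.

Bernoulli surface→outlet gives ½v² = g·h_out, so v = √(2·9.8·0.5376) = 3.246 m/s.
With constant cross-section the crest speed equals v; applying Bernoulli from the surface up to the crest, P_top = P_atm − ½ρv² − ρg·h_top.
P_top = 102200 − ½·1000·3.246² − 1000·9.8·0.5112 = 91920 Pa. So P_gauge = P_top − P_atm = -10280 Pa.

P_gauge ≈ -10.28 kPa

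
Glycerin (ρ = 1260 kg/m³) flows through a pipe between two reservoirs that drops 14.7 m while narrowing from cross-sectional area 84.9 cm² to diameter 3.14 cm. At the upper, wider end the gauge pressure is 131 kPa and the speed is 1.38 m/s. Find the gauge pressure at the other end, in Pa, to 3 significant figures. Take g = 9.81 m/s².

P₂ ≈ 170000 Pa

The volume flow rate is constant, so v₂ = (A₁/A₂)v₁ = (84.9/7.74)·1.38 = 15.1 m/s.
Applying Bernoulli between the two ends and solving for P₂: P₂ = P₁ + ½ρ(v₁² − v₂²) − ρgΔh.
P₂ = 131000 + ½·1260·(1.38² − 15.1²) − 1260·9.81·(−14.7) = 131000 + (-143000) − (-182000) = 170000 Pa.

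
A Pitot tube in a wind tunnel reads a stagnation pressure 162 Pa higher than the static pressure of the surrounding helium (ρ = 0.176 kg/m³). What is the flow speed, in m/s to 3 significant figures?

Bernoulli between the free stream and the stagnation point: ½ρv² = P_stag − P_static.
v = √(2ΔP/ρ) = √(2·162/0.176) = 42.9 m/s.

v ≈ 42.9 m/s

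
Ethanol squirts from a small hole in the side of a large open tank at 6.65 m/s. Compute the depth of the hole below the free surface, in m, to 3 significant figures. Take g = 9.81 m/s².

h ≈ 2.25 m

Inverting v = √(2gh) gives h = v² / 2g.
h = 6.65²/(2·9.81) = 44.2/19.62 = 2.25 m.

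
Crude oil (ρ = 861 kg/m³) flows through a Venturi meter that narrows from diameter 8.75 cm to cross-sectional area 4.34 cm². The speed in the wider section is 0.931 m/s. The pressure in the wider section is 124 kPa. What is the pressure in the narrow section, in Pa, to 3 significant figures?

P₂ ≈ 52700 Pa

The volume flow rate is constant, so v₂ = (A₁/A₂)v₁ = (60.1/4.34)·0.931 = 12.9 m/s.
Bernoulli (h₁ = h₂): P₁ − P₂ = ½ρ(v₂² − v₁²).
P₂ = P₁ − ½ρ(v₂² − v₁²) = 124000 − ½·861·(12.9² − 0.931²) = 124000 − 71300 = 52700 Pa.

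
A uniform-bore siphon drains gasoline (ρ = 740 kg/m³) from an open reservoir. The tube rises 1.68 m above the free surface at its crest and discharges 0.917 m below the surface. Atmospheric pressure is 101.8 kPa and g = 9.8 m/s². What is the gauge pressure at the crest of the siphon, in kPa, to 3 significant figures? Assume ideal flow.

Bernoulli surface→outlet gives ½v² = g·h_out, so v = √(2·9.8·0.917) = 4.24 m/s.
With constant cross-section the crest speed equals v; applying Bernoulli from the surface up to the crest, P_top = P_atm − ½ρv² − ρg·h_top.
P_top = 101800 − ½·740·4.24² − 740·9.8·1.68 = 83000 Pa. So P_gauge = P_top − P_atm = -18800 Pa.

P_gauge ≈ -18.8 kPa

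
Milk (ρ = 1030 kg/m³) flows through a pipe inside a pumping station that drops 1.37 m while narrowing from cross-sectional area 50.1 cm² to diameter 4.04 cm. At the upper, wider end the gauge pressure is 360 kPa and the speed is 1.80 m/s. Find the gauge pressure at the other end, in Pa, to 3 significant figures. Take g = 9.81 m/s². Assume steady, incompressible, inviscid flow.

The volume flow rate is constant, so v₂ = (A₁/A₂)v₁ = (50.1/12.8)·1.80 = 7.03 m/s.
Energy conservation along the streamline gives P₂ = P₁ − ½ρ(v₂² − v₁²) − ρg(h₂ − h₁).
P₂ = 360000 + ½·1030·(1.80² − 7.03²) − 1030·9.81·(−1.37) = 360000 + (-23800) − (-13800) = 350000 Pa.

P₂ ≈ 350000 Pa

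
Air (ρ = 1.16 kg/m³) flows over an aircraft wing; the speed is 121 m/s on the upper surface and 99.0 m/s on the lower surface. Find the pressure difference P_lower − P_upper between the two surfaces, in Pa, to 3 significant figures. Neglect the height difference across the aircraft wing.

Bernoulli (same height): P_lower − P_upper = ½ρ(v_upper² − v_lower²).
ΔP = ½·1.16·(121² − 99.0²) = 2810 Pa.

ΔP = 2810 Pa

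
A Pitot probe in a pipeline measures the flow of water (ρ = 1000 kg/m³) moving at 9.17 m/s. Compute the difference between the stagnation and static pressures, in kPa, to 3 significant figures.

42.0 kPa

The dynamic pressure equals the rise in static pressure at the stagnation point: ΔP = ½ρv².
ΔP = ½·1000·9.17² = 42000 Pa.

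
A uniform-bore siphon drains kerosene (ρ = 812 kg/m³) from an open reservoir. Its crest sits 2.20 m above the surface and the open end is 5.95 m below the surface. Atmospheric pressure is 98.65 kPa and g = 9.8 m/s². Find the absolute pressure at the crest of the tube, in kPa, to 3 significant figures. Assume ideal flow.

P_top ≈ 33.8 kPa

From the surface to the outlet (both open to atmosphere, surface at rest): v = √(2g·h_out) = √(2·9.8·5.95) = 10.8 m/s.
Continuity keeps v the same throughout the tube; from surface to crest, P_atm + 0 = P_top + ½ρv² + ρg·h_top.
P_top = 98650 − ½·812·10.8² − 812·9.8·2.20 = 33800 Pa.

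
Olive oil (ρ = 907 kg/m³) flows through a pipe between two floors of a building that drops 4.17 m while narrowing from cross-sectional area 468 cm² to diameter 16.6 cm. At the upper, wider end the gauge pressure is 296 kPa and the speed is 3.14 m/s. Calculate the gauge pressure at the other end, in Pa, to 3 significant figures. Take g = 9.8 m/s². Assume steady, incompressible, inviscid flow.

P₂ = 317000 Pa

Continuity gives A₁v₁ = A₂v₂, so v₂ = (468 cm²)/(216 cm²) × 3.14 m/s = 6.79 m/s.
Applying Bernoulli between the two ends and solving for P₂: P₂ = P₁ + ½ρ(v₁² − v₂²) − ρgΔh.
P₂ = 296000 + ½·907·(3.14² − 6.79²) − 907·9.8·(−4.17) = 296000 + (-16400) − (-37100) = 317000 Pa.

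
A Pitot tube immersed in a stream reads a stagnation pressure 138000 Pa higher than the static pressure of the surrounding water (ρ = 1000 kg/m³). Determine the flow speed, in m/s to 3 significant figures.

The dynamic pressure equals the rise in static pressure at the stagnation point: ΔP = ½ρv².
v = √(2ΔP/ρ) = √(2·138000/1000) = 16.6 m/s.

v = 16.6 m/s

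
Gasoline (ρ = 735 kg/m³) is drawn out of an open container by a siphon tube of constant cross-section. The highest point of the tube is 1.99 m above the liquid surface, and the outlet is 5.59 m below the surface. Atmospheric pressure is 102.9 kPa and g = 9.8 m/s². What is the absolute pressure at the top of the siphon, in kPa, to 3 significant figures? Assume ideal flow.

P_top = 48.3 kPa

Bernoulli surface→outlet gives ½v² = g·h_out, so v = √(2·9.8·5.59) = 10.5 m/s.
The bore is uniform, so the speed at the crest is the same v. Bernoulli surface→crest: P_atm = P_top + ½ρv² + ρg·h_top.
P_top = 102900 − ½·735·10.5² − 735·9.8·1.99 = 48300 Pa.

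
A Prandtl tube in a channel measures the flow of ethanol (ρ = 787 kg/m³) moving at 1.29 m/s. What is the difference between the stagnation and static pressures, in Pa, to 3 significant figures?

ΔP ≈ 655 Pa

Bernoulli between the free stream and the stagnation point: ½ρv² = P_stag − P_static.
ΔP = ½·787·1.29² = 655 Pa.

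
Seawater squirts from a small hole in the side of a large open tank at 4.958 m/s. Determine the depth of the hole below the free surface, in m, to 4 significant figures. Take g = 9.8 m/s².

h = 1.254 m

For a small hole in a large open tank, ½v² = gh, giving h = v²/(2g).
h = 4.958²/(2·9.8) = 24.58/19.60 = 1.254 m.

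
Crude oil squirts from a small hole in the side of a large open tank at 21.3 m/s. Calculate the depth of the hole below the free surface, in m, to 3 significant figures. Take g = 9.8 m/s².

For a small hole in a large open tank, ½v² = gh, giving h = v²/(2g).
h = 21.3²/(2·9.8) = 454/19.60 = 23.1 m.

h ≈ 23.1 m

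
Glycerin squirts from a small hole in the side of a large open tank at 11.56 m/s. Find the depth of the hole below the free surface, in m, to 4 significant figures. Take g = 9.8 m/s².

For a small hole in a large open tank, ½v² = gh, giving h = v²/(2g).
h = 11.56²/(2·9.8) = 133.6/19.60 = 6.818 m.

h = 6.818 m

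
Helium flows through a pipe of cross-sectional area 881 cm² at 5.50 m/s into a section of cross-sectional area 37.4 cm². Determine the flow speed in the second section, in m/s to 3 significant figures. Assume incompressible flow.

The volume flow rate is constant, so v₂ = (A₁/A₂)v₁ = (881/37.4)·5.50 = 130 m/s.

v₂ = 130 m/s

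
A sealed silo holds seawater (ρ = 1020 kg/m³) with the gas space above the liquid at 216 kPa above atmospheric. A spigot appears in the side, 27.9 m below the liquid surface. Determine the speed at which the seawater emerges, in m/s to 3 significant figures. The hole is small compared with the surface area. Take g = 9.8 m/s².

Take point 1 at the surface (v₁ ≈ 0) and point 2 at the hole (at atmospheric pressure). Bernoulli: P₁ + ρg h = P_atm + ½ρv₂².
With P₁ − P_atm = 216000 Pa, v₂ = √(2gh + 2ΔP/ρ) = √(2·9.8·27.9 + 2·216000/1020) = 31.2 m/s.

v = 31.2 m/s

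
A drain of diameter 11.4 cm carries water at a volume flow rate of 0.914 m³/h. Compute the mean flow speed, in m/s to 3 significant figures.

v = 0.0249 m/s

Q = 0.914 m³/h = 0.000254 m³/s.
v = Q/A = 0.000254 / 0.0102 = 0.0249 m/s.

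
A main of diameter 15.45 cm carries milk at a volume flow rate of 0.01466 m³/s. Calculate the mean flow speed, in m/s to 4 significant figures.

Q = 0.01466 m³/s = 0.01466 m³/s.
v = Q/A = 0.01466 / 0.01875 = 0.7820 m/s.

v ≈ 0.7820 m/s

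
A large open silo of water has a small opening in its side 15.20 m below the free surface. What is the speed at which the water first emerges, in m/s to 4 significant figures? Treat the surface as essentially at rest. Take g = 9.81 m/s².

v = 17.27 m/s

With the surface at rest and both surface and jet at atmospheric pressure, Bernoulli gives ρg h = ½ρv², so v = √(2gh) = √(2·9.81·15.20) = 17.27 m/s.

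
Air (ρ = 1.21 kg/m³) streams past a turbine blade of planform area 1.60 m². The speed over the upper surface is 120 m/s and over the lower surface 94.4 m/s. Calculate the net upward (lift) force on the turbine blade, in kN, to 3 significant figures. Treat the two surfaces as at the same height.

The faster flow above has the lower pressure; Bernoulli (same height) gives ΔP = ½ρ(v_up² − v_low²).
ΔP = ½·1.21·(120² − 94.4²) = 3320 Pa.
Lift = ΔP · A = 3320 × 1.60 = 5310 N.

5.31 kN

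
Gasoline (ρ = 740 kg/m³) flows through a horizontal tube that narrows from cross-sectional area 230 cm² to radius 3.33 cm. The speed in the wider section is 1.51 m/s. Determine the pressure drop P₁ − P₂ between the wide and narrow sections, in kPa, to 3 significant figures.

ΔP ≈ 35.9 kPa

The volume flow rate is constant, so v₂ = (A₁/A₂)v₁ = (230/34.8)·1.51 = 9.97 m/s.
The pipe is horizontal, so Bernoulli reduces to P₁ + ½ρv₁² = P₂ + ½ρv₂².
P₁ − P₂ = ½·740·(9.97² − 1.51²) = ½·740·97.1 = 35900 Pa.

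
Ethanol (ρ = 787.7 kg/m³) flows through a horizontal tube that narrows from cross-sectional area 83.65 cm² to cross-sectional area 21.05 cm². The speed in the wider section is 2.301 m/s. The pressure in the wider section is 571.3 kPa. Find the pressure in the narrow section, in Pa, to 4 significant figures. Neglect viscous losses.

By continuity, v₂ = v₁·A₁/A₂ = 2.301·(83.65/21.05) = 9.144 m/s.
Bernoulli (h₁ = h₂): P₁ − P₂ = ½ρ(v₂² − v₁²).
P₂ = P₁ − ½ρ(v₂² − v₁²) = 571300 − ½·787.7·(9.144² − 2.301²) = 571300 − 30840 = 540500 Pa.

P₂ ≈ 540500 Pa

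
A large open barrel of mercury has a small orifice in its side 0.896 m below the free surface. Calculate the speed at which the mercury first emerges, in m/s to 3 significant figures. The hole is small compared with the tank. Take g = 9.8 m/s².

The surface is effectively still and both ends are open, so ½v² = gh and v = √(2·9.8·0.896) = 4.19 m/s.

v ≈ 4.19 m/s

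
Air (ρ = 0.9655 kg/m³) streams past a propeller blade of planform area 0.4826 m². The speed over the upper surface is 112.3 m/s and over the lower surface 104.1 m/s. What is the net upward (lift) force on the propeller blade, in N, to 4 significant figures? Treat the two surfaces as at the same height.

From P + ½ρv² = const at equal height, P_low − P_up = ½ρ(v_up² − v_low²).
ΔP = ½·0.9655·(112.3² − 104.1²) = 856.6 Pa.
Lift = ΔP · A = 856.6 × 0.4826 = 413.4 N.

F ≈ 413.4 N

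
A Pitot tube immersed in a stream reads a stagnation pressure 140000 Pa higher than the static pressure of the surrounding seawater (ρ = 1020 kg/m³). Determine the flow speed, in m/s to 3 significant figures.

Bernoulli between the free stream and the stagnation point: ½ρv² = P_stag − P_static.
v = √(2ΔP/ρ) = √(2·140000/1020) = 16.6 m/s.

v = 16.6 m/s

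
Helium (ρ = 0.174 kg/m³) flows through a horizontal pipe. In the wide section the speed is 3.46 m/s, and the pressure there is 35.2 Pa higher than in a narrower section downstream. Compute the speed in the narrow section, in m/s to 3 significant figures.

v₂ ≈ 20.4 m/s

Along the level pipe P + ½ρv² is conserved, hence v₂² = v₁² + 2(P₁ − P₂)/ρ.
v₂ = √(3.46² + 2·35.2/0.174) = √(12.0 + 405) = 20.4 m/s.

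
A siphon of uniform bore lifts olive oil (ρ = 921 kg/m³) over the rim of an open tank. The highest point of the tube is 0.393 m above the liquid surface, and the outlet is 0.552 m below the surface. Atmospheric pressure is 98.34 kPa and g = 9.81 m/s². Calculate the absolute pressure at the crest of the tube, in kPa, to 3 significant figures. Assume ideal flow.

P_top = 89.8 kPa

Bernoulli surface→outlet gives ½v² = g·h_out, so v = √(2·9.81·0.552) = 3.29 m/s.
Continuity keeps v the same throughout the tube; from surface to crest, P_atm + 0 = P_top + ½ρv² + ρg·h_top.
P_top = 98340 − ½·921·3.29² − 921·9.81·0.393 = 89800 Pa.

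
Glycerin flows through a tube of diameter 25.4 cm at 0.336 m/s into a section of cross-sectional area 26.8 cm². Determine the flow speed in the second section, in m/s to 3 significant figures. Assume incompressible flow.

Mass conservation (A₁v₁ = A₂v₂) gives v₂ = 0.336 × 507/26.8 = 6.35 m/s.

v₂ = 6.35 m/s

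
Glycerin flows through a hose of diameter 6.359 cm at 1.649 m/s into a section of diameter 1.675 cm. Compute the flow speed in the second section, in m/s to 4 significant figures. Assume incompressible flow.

23.77 m/s

The volume flow rate is constant, so v₂ = (A₁/A₂)v₁ = (31.76/2.204)·1.649 = 23.77 m/s.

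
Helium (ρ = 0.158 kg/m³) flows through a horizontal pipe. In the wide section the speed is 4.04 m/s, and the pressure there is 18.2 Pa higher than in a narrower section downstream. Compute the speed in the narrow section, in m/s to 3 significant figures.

v₂ ≈ 15.7 m/s

Along the level pipe P + ½ρv² is conserved, hence v₂² = v₁² + 2(P₁ − P₂)/ρ.
v₂ = √(4.04² + 2·18.2/0.158) = √(16.3 + 230) = 15.7 m/s.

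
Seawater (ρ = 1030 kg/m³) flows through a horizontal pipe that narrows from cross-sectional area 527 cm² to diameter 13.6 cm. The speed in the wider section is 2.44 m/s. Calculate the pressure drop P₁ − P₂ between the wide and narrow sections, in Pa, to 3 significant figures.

By continuity, v₂ = v₁·A₁/A₂ = 2.44·(527/145) = 8.85 m/s.
Along the horizontal streamline, P + ½ρv² is constant.
P₁ − P₂ = ½·1030·(8.85² − 2.44²) = ½·1030·72.4 = 37300 Pa.

ΔP ≈ 37300 Pa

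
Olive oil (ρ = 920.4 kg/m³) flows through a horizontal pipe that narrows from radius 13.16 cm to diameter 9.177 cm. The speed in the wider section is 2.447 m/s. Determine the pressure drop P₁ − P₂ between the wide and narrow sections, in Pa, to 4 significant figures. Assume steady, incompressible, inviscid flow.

The volume flow rate is constant, so v₂ = (A₁/A₂)v₁ = (544.1/66.14)·2.447 = 20.13 m/s.
With no height change, Bernoulli's equation is P₁ + ½ρv₁² = P₂ + ½ρv₂².
P₁ − P₂ = ½·920.4·(20.13² − 2.447²) = ½·920.4·399.2 = 183700 Pa.

ΔP = 183700 Pa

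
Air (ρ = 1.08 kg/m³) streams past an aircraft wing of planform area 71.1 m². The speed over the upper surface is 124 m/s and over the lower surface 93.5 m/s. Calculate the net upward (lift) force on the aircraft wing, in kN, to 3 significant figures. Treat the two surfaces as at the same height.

From P + ½ρv² = const at equal height, P_low − P_up = ½ρ(v_up² − v_low²).
ΔP = ½·1.08·(124² − 93.5²) = 3580 Pa.
Lift = ΔP · A = 3580 × 71.1 = 255000 N.

255 kN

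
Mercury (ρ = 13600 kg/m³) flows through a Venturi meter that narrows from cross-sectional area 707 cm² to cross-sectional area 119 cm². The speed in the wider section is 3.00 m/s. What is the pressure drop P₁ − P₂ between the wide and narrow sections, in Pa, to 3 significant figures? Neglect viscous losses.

ΔP ≈ 2100000 Pa

Mass conservation (A₁v₁ = A₂v₂) gives v₂ = 3.00 × 707/119 = 17.8 m/s.
Bernoulli (h₁ = h₂): P₁ − P₂ = ½ρ(v₂² − v₁²).
P₁ − P₂ = ½·13600·(17.8² − 3.00²) = ½·13600·309 = 2100000 Pa.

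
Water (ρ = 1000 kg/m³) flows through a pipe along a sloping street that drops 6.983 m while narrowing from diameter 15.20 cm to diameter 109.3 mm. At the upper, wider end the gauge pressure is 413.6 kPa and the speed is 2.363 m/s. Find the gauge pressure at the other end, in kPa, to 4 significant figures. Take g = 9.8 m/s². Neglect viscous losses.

P₂ = 474.4 kPa

By continuity, v₂ = v₁·A₁/A₂ = 2.363·(181.5/93.83) = 4.570 m/s.
Bernoulli: P₁ + ½ρv₁² + ρg h₁ = P₂ + ½ρv₂² + ρg h₂, so P₂ = P₁ + ½ρ(v₁² − v₂²) − ρg(h₂ − h₁).
P₂ = 413600 + ½·1000·(2.363² − 4.570²) − 1000·9.8·(−6.983) = 413600 + (-7650) − (-68430) = 474400 Pa.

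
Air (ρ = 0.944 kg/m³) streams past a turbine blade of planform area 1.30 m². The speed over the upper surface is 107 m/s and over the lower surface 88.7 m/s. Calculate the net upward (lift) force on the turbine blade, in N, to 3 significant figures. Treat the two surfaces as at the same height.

From P + ½ρv² = const at equal height, P_low − P_up = ½ρ(v_up² − v_low²).
ΔP = ½·0.944·(107² − 88.7²) = 1690 Pa.
Lift = ΔP · A = 1690 × 1.30 = 2200 N.

2200 N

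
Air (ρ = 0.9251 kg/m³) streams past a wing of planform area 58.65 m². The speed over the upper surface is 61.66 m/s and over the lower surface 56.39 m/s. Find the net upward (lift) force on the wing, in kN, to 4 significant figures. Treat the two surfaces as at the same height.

F = 16.88 kN

From P + ½ρv² = const at equal height, P_low − P_up = ½ρ(v_up² − v_low²).
ΔP = ½·0.9251·(61.66² − 56.39²) = 287.8 Pa.
Lift = ΔP · A = 287.8 × 58.65 = 16880 N.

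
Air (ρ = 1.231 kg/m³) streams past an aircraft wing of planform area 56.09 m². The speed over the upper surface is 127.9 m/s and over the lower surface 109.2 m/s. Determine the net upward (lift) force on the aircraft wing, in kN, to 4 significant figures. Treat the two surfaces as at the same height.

From P + ½ρv² = const at equal height, P_low − P_up = ½ρ(v_up² − v_low²).
ΔP = ½·1.231·(127.9² − 109.2²) = 2729 Pa.
Lift = ΔP · A = 2729 × 56.09 = 153100 N.

F = 153.1 kN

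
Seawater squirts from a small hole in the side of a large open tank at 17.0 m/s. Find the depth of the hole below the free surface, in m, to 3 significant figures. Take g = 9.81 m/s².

h ≈ 14.7 m

Inverting v = √(2gh) gives h = v² / 2g.
h = 17.0²/(2·9.81) = 289/19.62 = 14.7 m.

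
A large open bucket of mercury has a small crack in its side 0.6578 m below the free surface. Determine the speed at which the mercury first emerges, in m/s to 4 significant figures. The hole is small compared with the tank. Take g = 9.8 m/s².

With the surface at rest and both surface and jet at atmospheric pressure, Bernoulli gives ρg h = ½ρv², so v = √(2gh) = √(2·9.8·0.6578) = 3.591 m/s.

v ≈ 3.591 m/s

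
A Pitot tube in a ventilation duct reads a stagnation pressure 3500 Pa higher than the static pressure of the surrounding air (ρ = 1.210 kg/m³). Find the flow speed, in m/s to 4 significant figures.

Bernoulli between the free stream and the stagnation point: ½ρv² = P_stag − P_static.
v = √(2ΔP/ρ) = √(2·3500/1.210) = 76.06 m/s.

v ≈ 76.06 m/s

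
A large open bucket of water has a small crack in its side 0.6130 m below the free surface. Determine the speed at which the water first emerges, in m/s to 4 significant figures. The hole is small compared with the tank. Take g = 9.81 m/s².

With the surface at rest and both surface and jet at atmospheric pressure, Bernoulli gives ρg h = ½ρv², so v = √(2gh) = √(2·9.81·0.6130) = 3.468 m/s.

3.468 m/s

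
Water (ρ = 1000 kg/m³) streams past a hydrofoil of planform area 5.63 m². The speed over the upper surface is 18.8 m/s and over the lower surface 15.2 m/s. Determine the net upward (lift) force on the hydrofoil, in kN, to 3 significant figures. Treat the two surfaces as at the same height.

F ≈ 345 kN

With equal heights on the two surfaces, Bernoulli gives P_lower − P_upper = ½ρ(v_upper² − v_lower²).
ΔP = ½·1000·(18.8² − 15.2²) = 61200 Pa.
Lift = ΔP · A = 61200 × 5.63 = 345000 N.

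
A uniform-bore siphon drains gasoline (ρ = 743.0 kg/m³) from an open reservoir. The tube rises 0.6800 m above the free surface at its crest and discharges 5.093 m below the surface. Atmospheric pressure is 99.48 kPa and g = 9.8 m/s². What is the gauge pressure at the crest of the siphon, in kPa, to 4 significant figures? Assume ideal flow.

P_gauge ≈ -42.04 kPa

Bernoulli surface→outlet gives ½v² = g·h_out, so v = √(2·9.8·5.093) = 9.991 m/s.
The bore is uniform, so the speed at the crest is the same v. Bernoulli surface→crest: P_atm = P_top + ½ρv² + ρg·h_top.
P_top = 99480 − ½·743.0·9.991² − 743.0·9.8·0.6800 = 57440 Pa. So P_gauge = P_top − P_atm = -42040 Pa.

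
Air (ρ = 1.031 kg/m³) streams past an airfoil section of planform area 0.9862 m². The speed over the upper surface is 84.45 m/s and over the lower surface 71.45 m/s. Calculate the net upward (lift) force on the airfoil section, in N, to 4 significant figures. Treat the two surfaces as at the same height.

1030 N

With equal heights on the two surfaces, Bernoulli gives P_lower − P_upper = ½ρ(v_upper² − v_lower²).
ΔP = ½·1.031·(84.45² − 71.45²) = 1045 Pa.
Lift = ΔP · A = 1045 × 0.9862 = 1030 N.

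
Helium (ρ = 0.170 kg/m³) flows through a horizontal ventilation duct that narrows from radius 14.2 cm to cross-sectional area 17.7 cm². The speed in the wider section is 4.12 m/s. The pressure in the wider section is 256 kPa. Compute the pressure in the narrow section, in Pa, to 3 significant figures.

Continuity gives A₁v₁ = A₂v₂, so v₂ = (633 cm²)/(17.7 cm²) × 4.12 m/s = 147 m/s.
Bernoulli (h₁ = h₂): P₁ − P₂ = ½ρ(v₂² − v₁²).
P₂ = P₁ − ½ρ(v₂² − v₁²) = 256000 − ½·0.170·(147² − 4.12²) = 256000 − 1850 = 254000 Pa.

P₂ ≈ 254000 Pa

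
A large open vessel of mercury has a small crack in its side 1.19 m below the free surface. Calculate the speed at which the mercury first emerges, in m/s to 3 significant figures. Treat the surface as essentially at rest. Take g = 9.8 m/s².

The surface is effectively still and both ends are open, so ½v² = gh and v = √(2·9.8·1.19) = 4.83 m/s.

v ≈ 4.83 m/s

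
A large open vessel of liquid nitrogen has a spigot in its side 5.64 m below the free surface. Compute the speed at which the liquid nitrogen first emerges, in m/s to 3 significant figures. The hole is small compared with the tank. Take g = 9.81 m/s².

The surface is effectively still and both ends are open, so ½v² = gh and v = √(2·9.81·5.64) = 10.5 m/s.

v ≈ 10.5 m/s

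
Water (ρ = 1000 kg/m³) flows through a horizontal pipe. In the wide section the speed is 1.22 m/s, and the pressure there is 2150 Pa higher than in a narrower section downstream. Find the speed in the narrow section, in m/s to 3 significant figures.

With h₁ = h₂, rearranging Bernoulli gives v₂ = √(v₁² + 2ΔP/ρ).
v₂ = √(1.22² + 2·2150/1000) = √(1.49 + 4.30) = 2.41 m/s.

v₂ = 2.41 m/s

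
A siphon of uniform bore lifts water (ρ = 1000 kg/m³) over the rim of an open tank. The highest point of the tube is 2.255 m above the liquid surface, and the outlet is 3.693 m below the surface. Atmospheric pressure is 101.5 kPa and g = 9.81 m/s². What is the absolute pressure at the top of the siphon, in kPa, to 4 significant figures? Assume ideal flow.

The outlet speed comes from Torricelli: v = √(2g·3.693) = 8.512 m/s.
The bore is uniform, so the speed at the crest is the same v. Bernoulli surface→crest: P_atm = P_top + ½ρv² + ρg·h_top.
P_top = 101500 − ½·1000·8.512² − 1000·9.81·2.255 = 43150 Pa.

43.15 kPa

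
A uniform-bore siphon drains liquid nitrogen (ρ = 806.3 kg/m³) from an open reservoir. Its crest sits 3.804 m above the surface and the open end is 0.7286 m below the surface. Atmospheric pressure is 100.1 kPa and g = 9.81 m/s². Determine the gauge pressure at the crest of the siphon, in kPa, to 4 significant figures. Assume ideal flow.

The outlet speed comes from Torricelli: v = √(2g·0.7286) = 3.781 m/s.
With constant cross-section the crest speed equals v; applying Bernoulli from the surface up to the crest, P_top = P_atm − ½ρv² − ρg·h_top.
P_top = 100100 − ½·806.3·3.781² − 806.3·9.81·3.804 = 64250 Pa. So P_gauge = P_top − P_atm = -35850 Pa.

P_gauge = -35.85 kPa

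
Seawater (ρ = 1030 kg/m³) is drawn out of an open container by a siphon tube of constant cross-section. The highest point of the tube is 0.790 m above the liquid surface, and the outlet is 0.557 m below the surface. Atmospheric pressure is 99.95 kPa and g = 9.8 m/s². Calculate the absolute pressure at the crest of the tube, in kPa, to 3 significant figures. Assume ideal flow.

The outlet speed comes from Torricelli: v = √(2g·0.557) = 3.30 m/s.
The bore is uniform, so the speed at the crest is the same v. Bernoulli surface→crest: P_atm = P_top + ½ρv² + ρg·h_top.
P_top = 99950 − ½·1030·3.30² − 1030·9.8·0.790 = 86400 Pa.

86.4 kPa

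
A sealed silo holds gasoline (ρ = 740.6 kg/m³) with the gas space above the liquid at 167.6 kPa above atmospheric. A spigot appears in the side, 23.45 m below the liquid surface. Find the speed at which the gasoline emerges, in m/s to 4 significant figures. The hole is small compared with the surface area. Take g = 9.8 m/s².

v = 30.20 m/s

Take point 1 at the surface (v₁ ≈ 0) and point 2 at the hole (at atmospheric pressure). Bernoulli: P₁ + ρg h = P_atm + ½ρv₂².
With P₁ − P_atm = 167600 Pa, v₂ = √(2gh + 2ΔP/ρ) = √(2·9.8·23.45 + 2·167600/740.6) = 30.20 m/s.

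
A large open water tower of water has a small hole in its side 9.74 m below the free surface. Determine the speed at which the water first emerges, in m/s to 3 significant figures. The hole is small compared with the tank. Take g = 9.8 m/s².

13.8 m/s

With the surface at rest and both surface and jet at atmospheric pressure, Bernoulli gives ρg h = ½ρv², so v = √(2gh) = √(2·9.8·9.74) = 13.8 m/s.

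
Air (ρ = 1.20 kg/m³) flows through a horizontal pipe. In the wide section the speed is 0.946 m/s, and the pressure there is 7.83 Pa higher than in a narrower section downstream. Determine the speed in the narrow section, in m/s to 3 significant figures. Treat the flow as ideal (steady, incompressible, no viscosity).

With h₁ = h₂, rearranging Bernoulli gives v₂ = √(v₁² + 2ΔP/ρ).
v₂ = √(0.946² + 2·7.83/1.20) = √(0.895 + 13.1) = 3.73 m/s.

v₂ ≈ 3.73 m/s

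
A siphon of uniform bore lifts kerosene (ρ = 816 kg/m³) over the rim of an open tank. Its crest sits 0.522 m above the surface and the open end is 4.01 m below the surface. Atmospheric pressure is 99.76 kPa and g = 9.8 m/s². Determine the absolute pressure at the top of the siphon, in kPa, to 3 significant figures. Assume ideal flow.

Bernoulli surface→outlet gives ½v² = g·h_out, so v = √(2·9.8·4.01) = 8.87 m/s.
With constant cross-section the crest speed equals v; applying Bernoulli from the surface up to the crest, P_top = P_atm − ½ρv² − ρg·h_top.
P_top = 99760 − ½·816·8.87² − 816·9.8·0.522 = 63500 Pa.

63.5 kPa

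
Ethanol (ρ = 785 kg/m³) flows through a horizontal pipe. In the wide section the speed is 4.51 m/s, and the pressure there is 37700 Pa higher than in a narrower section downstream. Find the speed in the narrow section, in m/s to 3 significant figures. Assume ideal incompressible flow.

v₂ = 10.8 m/s

With h₁ = h₂, rearranging Bernoulli gives v₂ = √(v₁² + 2ΔP/ρ).
v₂ = √(4.51² + 2·37700/785) = √(20.3 + 96.1) = 10.8 m/s.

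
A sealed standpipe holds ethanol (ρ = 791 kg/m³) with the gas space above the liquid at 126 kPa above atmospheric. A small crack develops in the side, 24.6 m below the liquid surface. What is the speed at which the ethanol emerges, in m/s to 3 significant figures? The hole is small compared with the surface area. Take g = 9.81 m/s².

v ≈ 28.3 m/s

Take point 1 at the surface (v₁ ≈ 0) and point 2 at the hole (at atmospheric pressure). Bernoulli: P₁ + ρg h = P_atm + ½ρv₂².
With P₁ − P_atm = 126000 Pa, v₂ = √(2gh + 2ΔP/ρ) = √(2·9.81·24.6 + 2·126000/791) = 28.3 m/s.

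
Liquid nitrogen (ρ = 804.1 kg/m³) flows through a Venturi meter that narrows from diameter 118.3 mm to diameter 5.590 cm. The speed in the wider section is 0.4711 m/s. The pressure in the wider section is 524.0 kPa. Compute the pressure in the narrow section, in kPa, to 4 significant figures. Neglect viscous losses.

Mass conservation (A₁v₁ = A₂v₂) gives v₂ = 0.4711 × 109.9/24.54 = 2.110 m/s.
Along the horizontal streamline, P + ½ρv² is constant.
P₂ = P₁ − ½ρ(v₂² − v₁²) = 524000 − ½·804.1·(2.110² − 0.4711²) = 524000 − 1701 = 522300 Pa.

P₂ ≈ 522.3 kPa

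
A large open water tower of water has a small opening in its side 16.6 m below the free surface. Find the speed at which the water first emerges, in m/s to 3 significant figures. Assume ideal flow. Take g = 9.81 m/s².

v ≈ 18.0 m/s

The surface is effectively still and both ends are open, so ½v² = gh and v = √(2·9.81·16.6) = 18.0 m/s.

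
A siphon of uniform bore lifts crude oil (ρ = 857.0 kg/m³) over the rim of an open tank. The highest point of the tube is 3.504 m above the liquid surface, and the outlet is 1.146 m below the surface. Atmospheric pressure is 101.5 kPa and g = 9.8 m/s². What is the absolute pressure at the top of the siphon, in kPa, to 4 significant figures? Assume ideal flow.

P_top ≈ 62.45 kPa

Bernoulli surface→outlet gives ½v² = g·h_out, so v = √(2·9.8·1.146) = 4.739 m/s.
The bore is uniform, so the speed at the crest is the same v. Bernoulli surface→crest: P_atm = P_top + ½ρv² + ρg·h_top.
P_top = 101500 − ½·857.0·4.739² − 857.0·9.8·3.504 = 62450 Pa.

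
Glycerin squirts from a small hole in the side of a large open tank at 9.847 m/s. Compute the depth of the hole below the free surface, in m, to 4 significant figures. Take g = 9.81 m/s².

For a small hole in a large open tank, ½v² = gh, giving h = v²/(2g).
h = 9.847²/(2·9.81) = 96.96/19.62 = 4.942 m.

h ≈ 4.942 m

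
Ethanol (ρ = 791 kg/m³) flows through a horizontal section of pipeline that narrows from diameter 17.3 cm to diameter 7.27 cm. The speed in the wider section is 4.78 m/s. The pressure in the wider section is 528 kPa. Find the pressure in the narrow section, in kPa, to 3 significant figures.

P₂ = 247 kPa

Mass conservation (A₁v₁ = A₂v₂) gives v₂ = 4.78 × 235/41.5 = 27.1 m/s.
The pipe is horizontal, so Bernoulli reduces to P₁ + ½ρv₁² = P₂ + ½ρv₂².
P₂ = P₁ − ½ρ(v₂² − v₁²) = 528000 − ½·791·(27.1² − 4.78²) = 528000 − 281000 = 247000 Pa.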